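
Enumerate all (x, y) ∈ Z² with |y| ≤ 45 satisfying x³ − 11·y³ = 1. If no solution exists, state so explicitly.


The equation is x³ - 11y³ = 1. For fixed y, x³ = 11·y³ + 1, so a solution requires the RHS to be a perfect cube.
Strategy: iterate y from -45 to 45, compute RHS = 11·y³ + 1, and check whether it is a (positive or negative) perfect cube.
Check small values of y:
  y = 0: RHS = 1 = (1)³ ⇒ x = 1 works.
  y = 1: RHS = 12 is not a perfect cube.
  y = -1: RHS = -10 is not a perfect cube.
  y = 2: RHS = 89 is not a perfect cube.
  y = -2: RHS = -87 is not a perfect cube.
  y = 3: RHS = 298 is not a perfect cube.
  y = -3: RHS = -296 is not a perfect cube.
Continuing the search up to |y| = 45 finds no further solutions beyond those listed.
Collected solutions: (1, 0).

Solutions (with |y| ≤ 45): (1, 0).


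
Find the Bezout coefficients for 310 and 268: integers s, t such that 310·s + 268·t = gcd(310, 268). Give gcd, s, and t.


Euclidean algorithm on (310, 268) — divide until remainder is 0:
  310 = 1 · 268 + 42
  268 = 6 · 42 + 16
  42 = 2 · 16 + 10
  16 = 1 · 10 + 6
  10 = 1 · 6 + 4
  6 = 1 · 4 + 2
  4 = 2 · 2 + 0
gcd(310, 268) = 2.
Track Bezout coefficients alongside the remainders: start with r₀ = 310 = a·1 + b·0 (s = 1, t = 0) and r₁ = 268 = a·0 + b·1 (s = 0, t = 1); each new remainder r_{k+1} = r_{k-1} − q_k·r_k inherits s_{k+1} = s_{k-1} − q_k·s_k, t_{k+1} = t_{k-1} − q_k·t_k, so r_k = a·s_k + b·t_k at every step:
  q = 1: r = 42, s = 1 − 1·0 = 1, t = 0 − 1·1 = -1  (check: 310·1 + 268·(-1) = 42)
  q = 6: r = 16, s = 0 − 6·1 = -6, t = 1 − 6·(-1) = 7  (check: 310·(-6) + 268·7 = 16)
  q = 2: r = 10, s = 1 − 2·(-6) = 13, t = -1 − 2·7 = -15  (check: 310·13 + 268·(-15) = 10)
  q = 1: r = 6, s = -6 − 1·13 = -19, t = 7 − 1·(-15) = 22  (check: 310·(-19) + 268·22 = 6)
  q = 1: r = 4, s = 13 − 1·(-19) = 32, t = -15 − 1·22 = -37  (check: 310·32 + 268·(-37) = 4)
  q = 1: r = 2, s = -19 − 1·32 = -51, t = 22 − 1·(-37) = 59  (check: 310·(-51) + 268·59 = 2)
The row with r = 2 (the gcd) gives the Bezout coefficients s = -51, t = 59.
Result: 310 · (-51) + 268 · (59) = 2.

gcd(310, 268) = 2; s = -51, t = 59 (check: 310·(-51) + 268·59 = 2).


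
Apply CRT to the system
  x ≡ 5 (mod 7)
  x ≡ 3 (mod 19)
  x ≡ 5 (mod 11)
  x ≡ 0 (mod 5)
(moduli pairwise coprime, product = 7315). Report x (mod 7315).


Product of moduli M = 7 · 19 · 11 · 5 = 7315.
Merge one congruence at a time:
  Start: x ≡ 5 (mod 7).
  Combine with x ≡ 3 (mod 19); new modulus lcm = 133.
    Write x = 5 + 7·t and substitute into x ≡ 3 (mod 19): 7·t ≡ 3 − 5 = -2 (mod 19).
    Reduce coefficients mod 19: 7·t ≡ 17 (mod 19).
    The inverse of 7 mod 19 is 11 (since 7·11 = 77 = 4·19 + 1), so t ≡ 11·17 = 187 ≡ 16 (mod 19).
    Then x = 5 + 7·16 = 117, valid modulo lcm(7, 19) = 133: x ≡ 117 (mod 133).
  Combine with x ≡ 5 (mod 11); new modulus lcm = 1463.
    Write x = 117 + 133·t and substitute into x ≡ 5 (mod 11): 133·t ≡ 5 − 117 = -112 (mod 11).
    Reduce coefficients mod 11: 1·t ≡ 9 (mod 11).
    So t ≡ 9 (mod 11).
    Then x = 117 + 133·9 = 1314, valid modulo lcm(133, 11) = 1463: x ≡ 1314 (mod 1463).
  Combine with x ≡ 0 (mod 5); new modulus lcm = 7315.
    Write x = 1314 + 1463·t and substitute into x ≡ 0 (mod 5): 1463·t ≡ 0 − 1314 = -1314 (mod 5).
    Reduce coefficients mod 5: 3·t ≡ 1 (mod 5).
    The inverse of 3 mod 5 is 2 (since 3·2 = 6 = 1·5 + 1), so t ≡ 2·1 = 2 ≡ 2 (mod 5).
    Then x = 1314 + 1463·2 = 4240, valid modulo lcm(1463, 5) = 7315: x ≡ 4240 (mod 7315).
Verify against each original: 4240 mod 7 = 5, 4240 mod 19 = 3, 4240 mod 11 = 5, 4240 mod 5 = 0.

x ≡ 4240 (mod 7315).


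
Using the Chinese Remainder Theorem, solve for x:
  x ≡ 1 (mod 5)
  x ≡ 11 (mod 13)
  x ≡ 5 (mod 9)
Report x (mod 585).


Moduli 5, 13, 9 are pairwise coprime; by CRT there is a unique solution modulo M = 5 · 13 · 9 = 585.
Solve pairwise, accumulating the modulus:
  Start with x ≡ 1 (mod 5).
  Combine with x ≡ 11 (mod 13): since gcd(5, 13) = 1, we get a unique residue mod 65.
    Write x = 1 + 5·t and substitute into x ≡ 11 (mod 13): 5·t ≡ 11 − 1 = 10 (mod 13).
    The inverse of 5 mod 13 is 8 (since 5·8 = 40 = 3·13 + 1), so t ≡ 8·10 = 80 ≡ 2 (mod 13).
    Then x = 1 + 5·2 = 11, valid modulo lcm(5, 13) = 65: x ≡ 11 (mod 65).
  Combine with x ≡ 5 (mod 9): since gcd(65, 9) = 1, we get a unique residue mod 585.
    Write x = 11 + 65·t and substitute into x ≡ 5 (mod 9): 65·t ≡ 5 − 11 = -6 (mod 9).
    Reduce coefficients mod 9: 2·t ≡ 3 (mod 9).
    The inverse of 2 mod 9 is 5 (since 2·5 = 10 = 1·9 + 1), so t ≡ 5·3 = 15 ≡ 6 (mod 9).
    Then x = 11 + 65·6 = 401, valid modulo lcm(65, 9) = 585: x ≡ 401 (mod 585).
Verify: 401 mod 5 = 1 ✓, 401 mod 13 = 11 ✓, 401 mod 9 = 5 ✓.

x ≡ 401 (mod 585).


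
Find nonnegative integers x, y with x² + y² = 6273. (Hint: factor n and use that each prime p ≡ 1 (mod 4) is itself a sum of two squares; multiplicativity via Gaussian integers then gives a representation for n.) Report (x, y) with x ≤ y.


Step 1: Factor n = 6273 = 3^2 · 17 · 41.
Step 2: Check the mod-4 condition on each prime factor: 3 ≡ 3 (mod 4), exponent 2 (must be even); 17 ≡ 1 (mod 4), exponent 1; 41 ≡ 1 (mod 4), exponent 1.
All primes ≡ 3 (mod 4) appear to even exponent (or don't appear), so by the two-squares theorem n IS expressible as a sum of two squares.
Step 3: Build a representation. Group n = k² · m with k = 3 and m = 17 · 41 = 697 (a product of primes ≡ 1 (mod 4)); a representation of m scales to one of n via (k·x)² + (k·y)² = k²(x² + y²). Each prime p ≡ 1 (mod 4) is itself a sum of two squares; find a² by testing p − a² for a perfect square:
  17: 17 − 1² = 16 = 4² ⇒ 17 = 1² + 4².
  41: 41 − 1² = 40, 41 − 2² = 37, 41 − 3² = 32, 41 − 4² = 25 = 5² ⇒ 41 = 4² + 5².
  Combine using the Brahmagupta–Fibonacci identity (a² + b²)(c² + d²) = (ac − bd)² + (ad + bc)² = (ac + bd)² + (ad − bc)²:
  17 · 41 = 697: from (1² + 4²)(4² + 5²), take (1·4 − 4·5, 1·5 + 4·4) = (4 − 20, 5 + 16) = (-16, 21); dropping signs (only squares matter) gives (16, 21); check 16² + 21² = 256 + 441 = 697 ✓.
  Scale by k = 3: (3·16, 3·21) = (48, 63).
Step 4: Order so x ≤ y and verify: 48² + 63² = 2304 + 3969 = 6273 = n. ✓

n = 6273 = 48² + 63² (one valid representation with x ≤ y).


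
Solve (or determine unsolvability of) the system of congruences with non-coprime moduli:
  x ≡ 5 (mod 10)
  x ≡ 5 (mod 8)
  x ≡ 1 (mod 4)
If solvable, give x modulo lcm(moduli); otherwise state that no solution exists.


Moduli 10, 8, 4 are not pairwise coprime, so CRT works modulo lcm(m_i) when all pairwise compatibility conditions hold.
Pairwise compatibility: gcd(m_i, m_j) must divide a_i - a_j for every pair.
Merge one congruence at a time:
  Start: x ≡ 5 (mod 10).
  Combine with x ≡ 5 (mod 8): gcd(10, 8) = 2; 5 - 5 = 0, which IS divisible by 2, so compatible.
    Write x = 5 + 10·t and substitute into x ≡ 5 (mod 8): 10·t ≡ 5 − 5 = 0 (mod 8).
    Divide the congruence (and modulus) by g = 2: 5·t ≡ 0 (mod 4).
    Reduce coefficients mod 4: 1·t ≡ 0 (mod 4).
    So t ≡ 0 (mod 4).
    Then x = 5 + 10·0 = 5, valid modulo lcm(10, 8) = 40: x ≡ 5 (mod 40).
  Combine with x ≡ 1 (mod 4): gcd(40, 4) = 4; 1 - 5 = -4, which IS divisible by 4, so compatible.
    Write x = 5 + 40·t and substitute into x ≡ 1 (mod 4): 40·t ≡ 1 − 5 = -4 (mod 4).
    Divide the congruence (and modulus) by g = 4: 10·t ≡ -1 (mod 1).
    Modulo 1 every t works; take t = 0.
    Then x = 5 + 40·0 = 5, valid modulo lcm(40, 4) = 40: x ≡ 5 (mod 40).
Verify: 5 mod 10 = 5, 5 mod 8 = 5, 5 mod 4 = 1.

x ≡ 5 (mod 40).


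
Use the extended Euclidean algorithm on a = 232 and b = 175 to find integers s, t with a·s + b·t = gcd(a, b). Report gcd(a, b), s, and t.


Euclidean algorithm on (232, 175) — divide until remainder is 0:
  232 = 1 · 175 + 57
  175 = 3 · 57 + 4
  57 = 14 · 4 + 1
  4 = 4 · 1 + 0
gcd(232, 175) = 1.
Track Bezout coefficients alongside the remainders: start with r₀ = 232 = a·1 + b·0 (s = 1, t = 0) and r₁ = 175 = a·0 + b·1 (s = 0, t = 1); each new remainder r_{k+1} = r_{k-1} − q_k·r_k inherits s_{k+1} = s_{k-1} − q_k·s_k, t_{k+1} = t_{k-1} − q_k·t_k, so r_k = a·s_k + b·t_k at every step:
  q = 1: r = 57, s = 1 − 1·0 = 1, t = 0 − 1·1 = -1  (check: 232·1 + 175·(-1) = 57)
  q = 3: r = 4, s = 0 − 3·1 = -3, t = 1 − 3·(-1) = 4  (check: 232·(-3) + 175·4 = 4)
  q = 14: r = 1, s = 1 − 14·(-3) = 43, t = -1 − 14·4 = -57  (check: 232·43 + 175·(-57) = 1)
The row with r = 1 (the gcd) gives the Bezout coefficients s = 43, t = -57.
Result: 232 · (43) + 175 · (-57) = 1.

gcd(232, 175) = 1; s = 43, t = -57 (check: 232·43 + 175·(-57) = 1).


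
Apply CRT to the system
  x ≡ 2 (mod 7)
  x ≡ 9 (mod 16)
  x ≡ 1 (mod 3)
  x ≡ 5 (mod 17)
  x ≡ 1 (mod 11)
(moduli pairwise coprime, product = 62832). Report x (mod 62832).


Product of moduli M = 7 · 16 · 3 · 17 · 11 = 62832.
Merge one congruence at a time:
  Start: x ≡ 2 (mod 7).
  Combine with x ≡ 9 (mod 16); new modulus lcm = 112.
    Write x = 2 + 7·t and substitute into x ≡ 9 (mod 16): 7·t ≡ 9 − 2 = 7 (mod 16).
    The inverse of 7 mod 16 is 7 (since 7·7 = 49 = 3·16 + 1), so t ≡ 7·7 = 49 ≡ 1 (mod 16).
    Then x = 2 + 7·1 = 9, valid modulo lcm(7, 16) = 112: x ≡ 9 (mod 112).
  Combine with x ≡ 1 (mod 3); new modulus lcm = 336.
    Write x = 9 + 112·t and substitute into x ≡ 1 (mod 3): 112·t ≡ 1 − 9 = -8 (mod 3).
    Reduce coefficients mod 3: 1·t ≡ 1 (mod 3).
    So t ≡ 1 (mod 3).
    Then x = 9 + 112·1 = 121, valid modulo lcm(112, 3) = 336: x ≡ 121 (mod 336).
  Combine with x ≡ 5 (mod 17); new modulus lcm = 5712.
    Write x = 121 + 336·t and substitute into x ≡ 5 (mod 17): 336·t ≡ 5 − 121 = -116 (mod 17).
    Reduce coefficients mod 17: 13·t ≡ 3 (mod 17).
    The inverse of 13 mod 17 is 4 (since 13·4 = 52 = 3·17 + 1), so t ≡ 4·3 = 12 ≡ 12 (mod 17).
    Then x = 121 + 336·12 = 4153, valid modulo lcm(336, 17) = 5712: x ≡ 4153 (mod 5712).
  Combine with x ≡ 1 (mod 11); new modulus lcm = 62832.
    Write x = 4153 + 5712·t and substitute into x ≡ 1 (mod 11): 5712·t ≡ 1 − 4153 = -4152 (mod 11).
    Reduce coefficients mod 11: 3·t ≡ 6 (mod 11).
    The inverse of 3 mod 11 is 4 (since 3·4 = 12 = 1·11 + 1), so t ≡ 4·6 = 24 ≡ 2 (mod 11).
    Then x = 4153 + 5712·2 = 15577, valid modulo lcm(5712, 11) = 62832: x ≡ 15577 (mod 62832).
Verify against each original: 15577 mod 7 = 2, 15577 mod 16 = 9, 15577 mod 3 = 1, 15577 mod 17 = 5, 15577 mod 11 = 1.

x ≡ 15577 (mod 62832).


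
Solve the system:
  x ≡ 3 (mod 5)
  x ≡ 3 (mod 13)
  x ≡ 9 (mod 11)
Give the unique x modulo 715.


Moduli 5, 13, 11 are pairwise coprime; by CRT there is a unique solution modulo M = 5 · 13 · 11 = 715.
Solve pairwise, accumulating the modulus:
  Start with x ≡ 3 (mod 5).
  Combine with x ≡ 3 (mod 13): since gcd(5, 13) = 1, we get a unique residue mod 65.
    Write x = 3 + 5·t and substitute into x ≡ 3 (mod 13): 5·t ≡ 3 − 3 = 0 (mod 13).
    The inverse of 5 mod 13 is 8 (since 5·8 = 40 = 3·13 + 1), so t ≡ 8·0 = 0 ≡ 0 (mod 13).
    Then x = 3 + 5·0 = 3, valid modulo lcm(5, 13) = 65: x ≡ 3 (mod 65).
  Combine with x ≡ 9 (mod 11): since gcd(65, 11) = 1, we get a unique residue mod 715.
    Write x = 3 + 65·t and substitute into x ≡ 9 (mod 11): 65·t ≡ 9 − 3 = 6 (mod 11).
    Reduce coefficients mod 11: 10·t ≡ 6 (mod 11).
    The inverse of 10 mod 11 is 10 (since 10·10 = 100 = 9·11 + 1), so t ≡ 10·6 = 60 ≡ 5 (mod 11).
    Then x = 3 + 65·5 = 328, valid modulo lcm(65, 11) = 715: x ≡ 328 (mod 715).
Verify: 328 mod 5 = 3 ✓, 328 mod 13 = 3 ✓, 328 mod 11 = 9 ✓.

x ≡ 328 (mod 715).


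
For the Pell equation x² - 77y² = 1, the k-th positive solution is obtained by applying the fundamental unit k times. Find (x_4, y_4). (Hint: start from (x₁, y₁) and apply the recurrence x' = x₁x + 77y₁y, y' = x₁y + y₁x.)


Step 1: Find the fundamental solution (x₁, y₁) of x² - 77y² = 1.
  Expand √77 as a continued fraction. a₀ = ⌊√77⌋ = 8; iterate m_{k+1} = d_k·a_k − m_k, d_{k+1} = (77 − m_{k+1}²)/d_k, a_{k+1} = ⌊(a₀ + m_{k+1})/d_{k+1}⌋ (starting m₀ = 0, d₀ = 1), with convergents p_k = a_k·p_{k-1} + p_{k-2}, q_k = a_k·q_{k-1} + q_{k-2} (p₋₁ = 1, q₋₁ = 0):
  k = 0: a₀ = 8; p₀/q₀ = 8/1; p₀² − 77·q₀² = 64 − 77 = -13.
  k = 1: m = 8, d = 13, a = ⌊(8 + 8)/13⌋ = 1; p/q = (1·8 + 1)/(1·1 + 0) = 9/1; p² − 77·q² = 81 − 77 = 4.
  k = 2: m = 5, d = 4, a = ⌊(8 + 5)/4⌋ = 3; p/q = (3·9 + 8)/(3·1 + 1) = 35/4; p² − 77·q² = 1225 − 1232 = -7.
  k = 3: m = 7, d = 7, a = ⌊(8 + 7)/7⌋ = 2; p/q = (2·35 + 9)/(2·4 + 1) = 79/9; p² − 77·q² = 6241 − 6237 = 4.
  k = 4: m = 7, d = 4, a = ⌊(8 + 7)/4⌋ = 3; p/q = (3·79 + 35)/(3·9 + 4) = 272/31; p² − 77·q² = 73984 − 73997 = -13.
  k = 5: m = 5, d = 13, a = ⌊(8 + 5)/13⌋ = 1; p/q = (1·272 + 79)/(1·31 + 9) = 351/40; p² − 77·q² = 123201 − 123200 = 1.
  The first convergent with p² − 77·q² = 1 gives the fundamental solution (x₁, y₁) = (351, 40).
Step 2: Apply the recurrence (x_{n+1}, y_{n+1}) = (x₁x_n + 77y₁y_n, x₁y_n + y₁x_n) repeatedly.
  From (x_1, y_1) = (351, 40): x_2 = 351·351 + 77·40·40 = 246401; y_2 = 351·40 + 40·351 = 28080.
  From (x_2, y_2) = (246401, 28080): x_3 = 351·246401 + 77·40·28080 = 172973151; y_3 = 351·28080 + 40·246401 = 19712120.
  From (x_3, y_3) = (172973151, 19712120): x_4 = 351·172973151 + 77·40·19712120 = 121426905601; y_4 = 351·19712120 + 40·172973151 = 13837880160.
Step 3: Verify x_4² - 77·y_4² = 14744493403834165171201 - 14744493403834165171200 = 1 (should be 1). ✓

(x_1, y_1) = (351, 40); (x_4, y_4) = (121426905601, 13837880160).


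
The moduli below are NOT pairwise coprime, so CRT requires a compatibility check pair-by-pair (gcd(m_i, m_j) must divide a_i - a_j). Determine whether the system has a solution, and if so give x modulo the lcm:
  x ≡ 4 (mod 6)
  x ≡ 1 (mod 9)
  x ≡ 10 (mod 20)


Moduli 6, 9, 20 are not pairwise coprime, so CRT works modulo lcm(m_i) when all pairwise compatibility conditions hold.
Pairwise compatibility: gcd(m_i, m_j) must divide a_i - a_j for every pair.
Merge one congruence at a time:
  Start: x ≡ 4 (mod 6).
  Combine with x ≡ 1 (mod 9): gcd(6, 9) = 3; 1 - 4 = -3, which IS divisible by 3, so compatible.
    Write x = 4 + 6·t and substitute into x ≡ 1 (mod 9): 6·t ≡ 1 − 4 = -3 (mod 9).
    Divide the congruence (and modulus) by g = 3: 2·t ≡ -1 (mod 3).
    Reduce coefficients mod 3: 2·t ≡ 2 (mod 3).
    The inverse of 2 mod 3 is 2 (since 2·2 = 4 = 1·3 + 1), so t ≡ 2·2 = 4 ≡ 1 (mod 3).
    Then x = 4 + 6·1 = 10, valid modulo lcm(6, 9) = 18: x ≡ 10 (mod 18).
  Combine with x ≡ 10 (mod 20): gcd(18, 20) = 2; 10 - 10 = 0, which IS divisible by 2, so compatible.
    Write x = 10 + 18·t and substitute into x ≡ 10 (mod 20): 18·t ≡ 10 − 10 = 0 (mod 20).
    Divide the congruence (and modulus) by g = 2: 9·t ≡ 0 (mod 10).
    The inverse of 9 mod 10 is 9 (since 9·9 = 81 = 8·10 + 1), so t ≡ 9·0 = 0 ≡ 0 (mod 10).
    Then x = 10 + 18·0 = 10, valid modulo lcm(18, 20) = 180: x ≡ 10 (mod 180).
Verify: 10 mod 6 = 4, 10 mod 9 = 1, 10 mod 20 = 10.

x ≡ 10 (mod 180).


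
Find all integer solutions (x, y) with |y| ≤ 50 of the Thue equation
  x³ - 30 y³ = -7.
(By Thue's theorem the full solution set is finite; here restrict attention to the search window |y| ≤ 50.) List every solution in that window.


The equation is x³ - 30y³ = -7. For fixed y, x³ = 30·y³ − 7, so a solution requires the RHS to be a perfect cube.
Strategy: iterate y from -50 to 50, compute RHS = 30·y³ − 7, and check whether it is a (positive or negative) perfect cube.
Check small values of y:
  y = 0: RHS = -7 is not a perfect cube.
  y = 1: RHS = 23 is not a perfect cube.
  y = -1: RHS = -37 is not a perfect cube.
  y = 2: RHS = 233 is not a perfect cube.
  y = -2: RHS = -247 is not a perfect cube.
  y = 3: RHS = 803 is not a perfect cube.
  y = -3: RHS = -817 is not a perfect cube.
Continuing the search up to |y| = 50 finds no solutions either.
No (x, y) in the scanned range satisfies the equation.

No integer solutions with |y| ≤ 50.


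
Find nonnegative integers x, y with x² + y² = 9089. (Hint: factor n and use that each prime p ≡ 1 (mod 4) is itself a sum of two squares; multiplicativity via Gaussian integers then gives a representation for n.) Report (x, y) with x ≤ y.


Step 1: Factor n = 9089 = 61 · 149.
Step 2: Check the mod-4 condition on each prime factor: 61 ≡ 1 (mod 4), exponent 1; 149 ≡ 1 (mod 4), exponent 1.
All primes ≡ 3 (mod 4) appear to even exponent (or don't appear), so by the two-squares theorem n IS expressible as a sum of two squares.
Step 3: Build a representation. Here n = 61 · 149 is a product of primes ≡ 1 (mod 4). Each prime p ≡ 1 (mod 4) is itself a sum of two squares; find a² by testing p − a² for a perfect square:
  61: 61 − 1² = 60, 61 − 2² = 57, 61 − 3² = 52, 61 − 4² = 45, 61 − 5² = 36 = 6² ⇒ 61 = 5² + 6².
  149: 149 − 1² = 148, 149 − 2² = 145, 149 − 3² = 140, 149 − 4² = 133, 149 − 5² = 124, 149 − 6² = 113, 149 − 7² = 100 = 10² ⇒ 149 = 7² + 10².
  Combine using the Brahmagupta–Fibonacci identity (a² + b²)(c² + d²) = (ac − bd)² + (ad + bc)² = (ac + bd)² + (ad − bc)²:
  61 · 149 = 9089: from (5² + 6²)(7² + 10²), take (5·7 − 6·10, 5·10 + 6·7) = (35 − 60, 50 + 42) = (-25, 92); dropping signs (only squares matter) gives (25, 92); check 25² + 92² = 625 + 8464 = 9089 ✓.
Step 4: Order so x ≤ y and verify: 25² + 92² = 625 + 8464 = 9089 = n. ✓

n = 9089 = 25² + 92² (one valid representation with x ≤ y).


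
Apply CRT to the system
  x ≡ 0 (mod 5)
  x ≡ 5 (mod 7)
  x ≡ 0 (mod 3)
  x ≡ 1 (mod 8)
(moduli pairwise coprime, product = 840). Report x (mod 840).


Product of moduli M = 5 · 7 · 3 · 8 = 840.
Merge one congruence at a time:
  Start: x ≡ 0 (mod 5).
  Combine with x ≡ 5 (mod 7); new modulus lcm = 35.
    Write x = 0 + 5·t and substitute into x ≡ 5 (mod 7): 5·t ≡ 5 − 0 = 5 (mod 7).
    The inverse of 5 mod 7 is 3 (since 5·3 = 15 = 2·7 + 1), so t ≡ 3·5 = 15 ≡ 1 (mod 7).
    Then x = 0 + 5·1 = 5, valid modulo lcm(5, 7) = 35: x ≡ 5 (mod 35).
  Combine with x ≡ 0 (mod 3); new modulus lcm = 105.
    Write x = 5 + 35·t and substitute into x ≡ 0 (mod 3): 35·t ≡ 0 − 5 = -5 (mod 3).
    Reduce coefficients mod 3: 2·t ≡ 1 (mod 3).
    The inverse of 2 mod 3 is 2 (since 2·2 = 4 = 1·3 + 1), so t ≡ 2·1 = 2 ≡ 2 (mod 3).
    Then x = 5 + 35·2 = 75, valid modulo lcm(35, 3) = 105: x ≡ 75 (mod 105).
  Combine with x ≡ 1 (mod 8); new modulus lcm = 840.
    Write x = 75 + 105·t and substitute into x ≡ 1 (mod 8): 105·t ≡ 1 − 75 = -74 (mod 8).
    Reduce coefficients mod 8: 1·t ≡ 6 (mod 8).
    So t ≡ 6 (mod 8).
    Then x = 75 + 105·6 = 705, valid modulo lcm(105, 8) = 840: x ≡ 705 (mod 840).
Verify against each original: 705 mod 5 = 0, 705 mod 7 = 5, 705 mod 3 = 0, 705 mod 8 = 1.

x ≡ 705 (mod 840).


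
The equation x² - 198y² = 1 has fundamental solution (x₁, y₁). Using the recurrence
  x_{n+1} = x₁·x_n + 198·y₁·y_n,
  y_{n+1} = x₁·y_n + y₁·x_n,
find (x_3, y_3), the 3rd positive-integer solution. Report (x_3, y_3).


Step 1: Find the fundamental solution (x₁, y₁) of x² - 198y² = 1.
  Expand √198 as a continued fraction. a₀ = ⌊√198⌋ = 14; iterate m_{k+1} = d_k·a_k − m_k, d_{k+1} = (198 − m_{k+1}²)/d_k, a_{k+1} = ⌊(a₀ + m_{k+1})/d_{k+1}⌋ (starting m₀ = 0, d₀ = 1), with convergents p_k = a_k·p_{k-1} + p_{k-2}, q_k = a_k·q_{k-1} + q_{k-2} (p₋₁ = 1, q₋₁ = 0):
  k = 0: a₀ = 14; p₀/q₀ = 14/1; p₀² − 198·q₀² = 196 − 198 = -2.
  k = 1: m = 14, d = 2, a = ⌊(14 + 14)/2⌋ = 14; p/q = (14·14 + 1)/(14·1 + 0) = 197/14; p² − 198·q² = 38809 − 38808 = 1.
  The first convergent with p² − 198·q² = 1 gives the fundamental solution (x₁, y₁) = (197, 14).
Step 2: Apply the recurrence (x_{n+1}, y_{n+1}) = (x₁x_n + 198y₁y_n, x₁y_n + y₁x_n) repeatedly.
  From (x_1, y_1) = (197, 14): x_2 = 197·197 + 198·14·14 = 77617; y_2 = 197·14 + 14·197 = 5516.
  From (x_2, y_2) = (77617, 5516): x_3 = 197·77617 + 198·14·5516 = 30580901; y_3 = 197·5516 + 14·77617 = 2173290.
Step 3: Verify x_3² - 198·y_3² = 935191505971801 - 935191505971800 = 1 (should be 1). ✓

(x_1, y_1) = (197, 14); (x_3, y_3) = (30580901, 2173290).


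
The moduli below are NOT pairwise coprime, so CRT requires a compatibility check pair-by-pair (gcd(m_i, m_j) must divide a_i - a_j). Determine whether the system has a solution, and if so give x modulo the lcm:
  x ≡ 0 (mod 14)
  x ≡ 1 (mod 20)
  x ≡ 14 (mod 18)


Moduli 14, 20, 18 are not pairwise coprime, so CRT works modulo lcm(m_i) when all pairwise compatibility conditions hold.
Pairwise compatibility: gcd(m_i, m_j) must divide a_i - a_j for every pair.
Merge one congruence at a time:
  Start: x ≡ 0 (mod 14).
  Combine with x ≡ 1 (mod 20): gcd(14, 20) = 2, and 1 - 0 = 1 is NOT divisible by 2.
    ⇒ system is inconsistent (no integer solution).

No solution (the system is inconsistent).


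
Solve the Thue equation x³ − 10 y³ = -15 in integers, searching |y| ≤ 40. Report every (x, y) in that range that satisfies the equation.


The equation is x³ - 10y³ = -15. For fixed y, x³ = 10·y³ − 15, so a solution requires the RHS to be a perfect cube.
Strategy: iterate y from -40 to 40, compute RHS = 10·y³ − 15, and check whether it is a (positive or negative) perfect cube.
Check small values of y:
  y = 0: RHS = -15 is not a perfect cube.
  y = 1: RHS = -5 is not a perfect cube.
  y = -1: RHS = -25 is not a perfect cube.
  y = 2: RHS = 65 is not a perfect cube.
  y = -2: RHS = -95 is not a perfect cube.
  y = 3: RHS = 255 is not a perfect cube.
  y = -3: RHS = -285 is not a perfect cube.
Continuing the search up to |y| = 40 finds no solutions either.
No (x, y) in the scanned range satisfies the equation.

No integer solutions with |y| ≤ 40.


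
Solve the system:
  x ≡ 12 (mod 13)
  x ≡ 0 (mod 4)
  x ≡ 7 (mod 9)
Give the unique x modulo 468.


Moduli 13, 4, 9 are pairwise coprime; by CRT there is a unique solution modulo M = 13 · 4 · 9 = 468.
Solve pairwise, accumulating the modulus:
  Start with x ≡ 12 (mod 13).
  Combine with x ≡ 0 (mod 4): since gcd(13, 4) = 1, we get a unique residue mod 52.
    Write x = 12 + 13·t and substitute into x ≡ 0 (mod 4): 13·t ≡ 0 − 12 = -12 (mod 4).
    Reduce coefficients mod 4: 1·t ≡ 0 (mod 4).
    So t ≡ 0 (mod 4).
    Then x = 12 + 13·0 = 12, valid modulo lcm(13, 4) = 52: x ≡ 12 (mod 52).
  Combine with x ≡ 7 (mod 9): since gcd(52, 9) = 1, we get a unique residue mod 468.
    Write x = 12 + 52·t and substitute into x ≡ 7 (mod 9): 52·t ≡ 7 − 12 = -5 (mod 9).
    Reduce coefficients mod 9: 7·t ≡ 4 (mod 9).
    The inverse of 7 mod 9 is 4 (since 7·4 = 28 = 3·9 + 1), so t ≡ 4·4 = 16 ≡ 7 (mod 9).
    Then x = 12 + 52·7 = 376, valid modulo lcm(52, 9) = 468: x ≡ 376 (mod 468).
Verify: 376 mod 13 = 12 ✓, 376 mod 4 = 0 ✓, 376 mod 9 = 7 ✓.

x ≡ 376 (mod 468).


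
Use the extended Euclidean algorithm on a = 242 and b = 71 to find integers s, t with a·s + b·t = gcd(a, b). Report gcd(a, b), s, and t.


Euclidean algorithm on (242, 71) — divide until remainder is 0:
  242 = 3 · 71 + 29
  71 = 2 · 29 + 13
  29 = 2 · 13 + 3
  13 = 4 · 3 + 1
  3 = 3 · 1 + 0
gcd(242, 71) = 1.
Track Bezout coefficients alongside the remainders: start with r₀ = 242 = a·1 + b·0 (s = 1, t = 0) and r₁ = 71 = a·0 + b·1 (s = 0, t = 1); each new remainder r_{k+1} = r_{k-1} − q_k·r_k inherits s_{k+1} = s_{k-1} − q_k·s_k, t_{k+1} = t_{k-1} − q_k·t_k, so r_k = a·s_k + b·t_k at every step:
  q = 3: r = 29, s = 1 − 3·0 = 1, t = 0 − 3·1 = -3  (check: 242·1 + 71·(-3) = 29)
  q = 2: r = 13, s = 0 − 2·1 = -2, t = 1 − 2·(-3) = 7  (check: 242·(-2) + 71·7 = 13)
  q = 2: r = 3, s = 1 − 2·(-2) = 5, t = -3 − 2·7 = -17  (check: 242·5 + 71·(-17) = 3)
  q = 4: r = 1, s = -2 − 4·5 = -22, t = 7 − 4·(-17) = 75  (check: 242·(-22) + 71·75 = 1)
The row with r = 1 (the gcd) gives the Bezout coefficients s = -22, t = 75.
Result: 242 · (-22) + 71 · (75) = 1.

gcd(242, 71) = 1; s = -22, t = 75 (check: 242·(-22) + 71·75 = 1).


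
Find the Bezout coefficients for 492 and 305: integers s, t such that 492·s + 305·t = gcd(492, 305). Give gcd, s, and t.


Euclidean algorithm on (492, 305) — divide until remainder is 0:
  492 = 1 · 305 + 187
  305 = 1 · 187 + 118
  187 = 1 · 118 + 69
  118 = 1 · 69 + 49
  69 = 1 · 49 + 20
  49 = 2 · 20 + 9
  20 = 2 · 9 + 2
  9 = 4 · 2 + 1
  2 = 2 · 1 + 0
gcd(492, 305) = 1.
Track Bezout coefficients alongside the remainders: start with r₀ = 492 = a·1 + b·0 (s = 1, t = 0) and r₁ = 305 = a·0 + b·1 (s = 0, t = 1); each new remainder r_{k+1} = r_{k-1} − q_k·r_k inherits s_{k+1} = s_{k-1} − q_k·s_k, t_{k+1} = t_{k-1} − q_k·t_k, so r_k = a·s_k + b·t_k at every step:
  q = 1: r = 187, s = 1 − 1·0 = 1, t = 0 − 1·1 = -1  (check: 492·1 + 305·(-1) = 187)
  q = 1: r = 118, s = 0 − 1·1 = -1, t = 1 − 1·(-1) = 2  (check: 492·(-1) + 305·2 = 118)
  q = 1: r = 69, s = 1 − 1·(-1) = 2, t = -1 − 1·2 = -3  (check: 492·2 + 305·(-3) = 69)
  q = 1: r = 49, s = -1 − 1·2 = -3, t = 2 − 1·(-3) = 5  (check: 492·(-3) + 305·5 = 49)
  q = 1: r = 20, s = 2 − 1·(-3) = 5, t = -3 − 1·5 = -8  (check: 492·5 + 305·(-8) = 20)
  q = 2: r = 9, s = -3 − 2·5 = -13, t = 5 − 2·(-8) = 21  (check: 492·(-13) + 305·21 = 9)
  q = 2: r = 2, s = 5 − 2·(-13) = 31, t = -8 − 2·21 = -50  (check: 492·31 + 305·(-50) = 2)
  q = 4: r = 1, s = -13 − 4·31 = -137, t = 21 − 4·(-50) = 221  (check: 492·(-137) + 305·221 = 1)
The row with r = 1 (the gcd) gives the Bezout coefficients s = -137, t = 221.
Result: 492 · (-137) + 305 · (221) = 1.

gcd(492, 305) = 1; s = -137, t = 221 (check: 492·(-137) + 305·221 = 1).


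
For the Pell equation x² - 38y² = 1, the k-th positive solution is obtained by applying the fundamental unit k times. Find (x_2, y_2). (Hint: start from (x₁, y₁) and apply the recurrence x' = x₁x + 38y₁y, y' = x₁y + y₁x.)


Step 1: Find the fundamental solution (x₁, y₁) of x² - 38y² = 1.
  Expand √38 as a continued fraction. a₀ = ⌊√38⌋ = 6; iterate m_{k+1} = d_k·a_k − m_k, d_{k+1} = (38 − m_{k+1}²)/d_k, a_{k+1} = ⌊(a₀ + m_{k+1})/d_{k+1}⌋ (starting m₀ = 0, d₀ = 1), with convergents p_k = a_k·p_{k-1} + p_{k-2}, q_k = a_k·q_{k-1} + q_{k-2} (p₋₁ = 1, q₋₁ = 0):
  k = 0: a₀ = 6; p₀/q₀ = 6/1; p₀² − 38·q₀² = 36 − 38 = -2.
  k = 1: m = 6, d = 2, a = ⌊(6 + 6)/2⌋ = 6; p/q = (6·6 + 1)/(6·1 + 0) = 37/6; p² − 38·q² = 1369 − 1368 = 1.
  The first convergent with p² − 38·q² = 1 gives the fundamental solution (x₁, y₁) = (37, 6).
Step 2: Apply the recurrence (x_{n+1}, y_{n+1}) = (x₁x_n + 38y₁y_n, x₁y_n + y₁x_n) repeatedly.
  From (x_1, y_1) = (37, 6): x_2 = 37·37 + 38·6·6 = 2737; y_2 = 37·6 + 6·37 = 444.
Step 3: Verify x_2² - 38·y_2² = 7491169 - 7491168 = 1 (should be 1). ✓

(x_1, y_1) = (37, 6); (x_2, y_2) = (2737, 444).


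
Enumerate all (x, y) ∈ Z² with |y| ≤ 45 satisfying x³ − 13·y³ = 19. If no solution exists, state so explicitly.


The equation is x³ - 13y³ = 19. For fixed y, x³ = 13·y³ + 19, so a solution requires the RHS to be a perfect cube.
Strategy: iterate y from -45 to 45, compute RHS = 13·y³ + 19, and check whether it is a (positive or negative) perfect cube.
Check small values of y:
  y = 0: RHS = 19 is not a perfect cube.
  y = 1: RHS = 32 is not a perfect cube.
  y = -1: RHS = 6 is not a perfect cube.
  y = 2: RHS = 123 is not a perfect cube.
  y = -2: RHS = -85 is not a perfect cube.
  y = 3: RHS = 370 is not a perfect cube.
  y = -3: RHS = -332 is not a perfect cube.
Continuing the search up to |y| = 45 finds no solutions either.
No (x, y) in the scanned range satisfies the equation.

No integer solutions with |y| ≤ 45.


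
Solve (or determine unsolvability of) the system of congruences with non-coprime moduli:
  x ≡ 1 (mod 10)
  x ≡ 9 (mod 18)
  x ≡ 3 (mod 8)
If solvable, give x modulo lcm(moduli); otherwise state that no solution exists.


Moduli 10, 18, 8 are not pairwise coprime, so CRT works modulo lcm(m_i) when all pairwise compatibility conditions hold.
Pairwise compatibility: gcd(m_i, m_j) must divide a_i - a_j for every pair.
Merge one congruence at a time:
  Start: x ≡ 1 (mod 10).
  Combine with x ≡ 9 (mod 18): gcd(10, 18) = 2; 9 - 1 = 8, which IS divisible by 2, so compatible.
    Write x = 1 + 10·t and substitute into x ≡ 9 (mod 18): 10·t ≡ 9 − 1 = 8 (mod 18).
    Divide the congruence (and modulus) by g = 2: 5·t ≡ 4 (mod 9).
    The inverse of 5 mod 9 is 2 (since 5·2 = 10 = 1·9 + 1), so t ≡ 2·4 = 8 ≡ 8 (mod 9).
    Then x = 1 + 10·8 = 81, valid modulo lcm(10, 18) = 90: x ≡ 81 (mod 90).
  Combine with x ≡ 3 (mod 8): gcd(90, 8) = 2; 3 - 81 = -78, which IS divisible by 2, so compatible.
    Write x = 81 + 90·t and substitute into x ≡ 3 (mod 8): 90·t ≡ 3 − 81 = -78 (mod 8).
    Divide the congruence (and modulus) by g = 2: 45·t ≡ -39 (mod 4).
    Reduce coefficients mod 4: 1·t ≡ 1 (mod 4).
    So t ≡ 1 (mod 4).
    Then x = 81 + 90·1 = 171, valid modulo lcm(90, 8) = 360: x ≡ 171 (mod 360).
Verify: 171 mod 10 = 1, 171 mod 18 = 9, 171 mod 8 = 3.

x ≡ 171 (mod 360).


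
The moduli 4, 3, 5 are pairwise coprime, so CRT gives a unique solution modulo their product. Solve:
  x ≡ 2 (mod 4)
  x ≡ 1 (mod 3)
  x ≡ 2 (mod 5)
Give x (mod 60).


Moduli 4, 3, 5 are pairwise coprime; by CRT there is a unique solution modulo M = 4 · 3 · 5 = 60.
Solve pairwise, accumulating the modulus:
  Start with x ≡ 2 (mod 4).
  Combine with x ≡ 1 (mod 3): since gcd(4, 3) = 1, we get a unique residue mod 12.
    Write x = 2 + 4·t and substitute into x ≡ 1 (mod 3): 4·t ≡ 1 − 2 = -1 (mod 3).
    Reduce coefficients mod 3: 1·t ≡ 2 (mod 3).
    So t ≡ 2 (mod 3).
    Then x = 2 + 4·2 = 10, valid modulo lcm(4, 3) = 12: x ≡ 10 (mod 12).
  Combine with x ≡ 2 (mod 5): since gcd(12, 5) = 1, we get a unique residue mod 60.
    Write x = 10 + 12·t and substitute into x ≡ 2 (mod 5): 12·t ≡ 2 − 10 = -8 (mod 5).
    Reduce coefficients mod 5: 2·t ≡ 2 (mod 5).
    The inverse of 2 mod 5 is 3 (since 2·3 = 6 = 1·5 + 1), so t ≡ 3·2 = 6 ≡ 1 (mod 5).
    Then x = 10 + 12·1 = 22, valid modulo lcm(12, 5) = 60: x ≡ 22 (mod 60).
Verify: 22 mod 4 = 2 ✓, 22 mod 3 = 1 ✓, 22 mod 5 = 2 ✓.

x ≡ 22 (mod 60).


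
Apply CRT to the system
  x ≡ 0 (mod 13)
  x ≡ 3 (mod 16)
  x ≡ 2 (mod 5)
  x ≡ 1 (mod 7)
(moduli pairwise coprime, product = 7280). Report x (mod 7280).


Product of moduli M = 13 · 16 · 5 · 7 = 7280.
Merge one congruence at a time:
  Start: x ≡ 0 (mod 13).
  Combine with x ≡ 3 (mod 16); new modulus lcm = 208.
    Write x = 0 + 13·t and substitute into x ≡ 3 (mod 16): 13·t ≡ 3 − 0 = 3 (mod 16).
    The inverse of 13 mod 16 is 5 (since 13·5 = 65 = 4·16 + 1), so t ≡ 5·3 = 15 ≡ 15 (mod 16).
    Then x = 0 + 13·15 = 195, valid modulo lcm(13, 16) = 208: x ≡ 195 (mod 208).
  Combine with x ≡ 2 (mod 5); new modulus lcm = 1040.
    Write x = 195 + 208·t and substitute into x ≡ 2 (mod 5): 208·t ≡ 2 − 195 = -193 (mod 5).
    Reduce coefficients mod 5: 3·t ≡ 2 (mod 5).
    The inverse of 3 mod 5 is 2 (since 3·2 = 6 = 1·5 + 1), so t ≡ 2·2 = 4 ≡ 4 (mod 5).
    Then x = 195 + 208·4 = 1027, valid modulo lcm(208, 5) = 1040: x ≡ 1027 (mod 1040).
  Combine with x ≡ 1 (mod 7); new modulus lcm = 7280.
    Write x = 1027 + 1040·t and substitute into x ≡ 1 (mod 7): 1040·t ≡ 1 − 1027 = -1026 (mod 7).
    Reduce coefficients mod 7: 4·t ≡ 3 (mod 7).
    The inverse of 4 mod 7 is 2 (since 4·2 = 8 = 1·7 + 1), so t ≡ 2·3 = 6 ≡ 6 (mod 7).
    Then x = 1027 + 1040·6 = 7267, valid modulo lcm(1040, 7) = 7280: x ≡ 7267 (mod 7280).
Verify against each original: 7267 mod 13 = 0, 7267 mod 16 = 3, 7267 mod 5 = 2, 7267 mod 7 = 1.

x ≡ 7267 (mod 7280).


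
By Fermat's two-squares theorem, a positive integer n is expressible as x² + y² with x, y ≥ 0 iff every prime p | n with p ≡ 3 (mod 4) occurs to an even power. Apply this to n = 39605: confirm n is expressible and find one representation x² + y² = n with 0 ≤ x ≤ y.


Step 1: Factor n = 39605 = 5 · 89^2.
Step 2: Check the mod-4 condition on each prime factor: 5 ≡ 1 (mod 4), exponent 1; 89 ≡ 1 (mod 4), exponent 2.
All primes ≡ 3 (mod 4) appear to even exponent (or don't appear), so by the two-squares theorem n IS expressible as a sum of two squares.
Step 3: Build a representation. Here n = 5 · 89 · 89 is a product of primes ≡ 1 (mod 4). Each prime p ≡ 1 (mod 4) is itself a sum of two squares; find a² by testing p − a² for a perfect square:
  5: 5 − 1² = 4 = 2² ⇒ 5 = 1² + 2².
  89: 89 − 1² = 88, 89 − 2² = 85, 89 − 3² = 80, 89 − 4² = 73, 89 − 5² = 64 = 8² ⇒ 89 = 5² + 8².
  Combine using the Brahmagupta–Fibonacci identity (a² + b²)(c² + d²) = (ac − bd)² + (ad + bc)² = (ac + bd)² + (ad − bc)²:
  5 · 89 = 445: from (1² + 2²)(5² + 8²), take (1·5 − 2·8, 1·8 + 2·5) = (5 − 16, 8 + 10) = (-11, 18); dropping signs (only squares matter) gives (11, 18); check 11² + 18² = 121 + 324 = 445 ✓.
  445 · 89 = 39605: from (11² + 18²)(5² + 8²), take (11·5 − 18·8, 11·8 + 18·5) = (55 − 144, 88 + 90) = (-89, 178); dropping signs (only squares matter) gives (89, 178); check 89² + 178² = 7921 + 31684 = 39605 ✓.
Step 4: Order so x ≤ y and verify: 89² + 178² = 7921 + 31684 = 39605 = n. ✓

n = 39605 = 89² + 178² (one valid representation with x ≤ y).


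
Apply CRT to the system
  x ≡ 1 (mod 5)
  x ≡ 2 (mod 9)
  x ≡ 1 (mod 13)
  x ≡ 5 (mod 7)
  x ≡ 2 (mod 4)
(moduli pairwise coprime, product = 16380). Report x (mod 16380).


Product of moduli M = 5 · 9 · 13 · 7 · 4 = 16380.
Merge one congruence at a time:
  Start: x ≡ 1 (mod 5).
  Combine with x ≡ 2 (mod 9); new modulus lcm = 45.
    Write x = 1 + 5·t and substitute into x ≡ 2 (mod 9): 5·t ≡ 2 − 1 = 1 (mod 9).
    The inverse of 5 mod 9 is 2 (since 5·2 = 10 = 1·9 + 1), so t ≡ 2·1 = 2 ≡ 2 (mod 9).
    Then x = 1 + 5·2 = 11, valid modulo lcm(5, 9) = 45: x ≡ 11 (mod 45).
  Combine with x ≡ 1 (mod 13); new modulus lcm = 585.
    Write x = 11 + 45·t and substitute into x ≡ 1 (mod 13): 45·t ≡ 1 − 11 = -10 (mod 13).
    Reduce coefficients mod 13: 6·t ≡ 3 (mod 13).
    The inverse of 6 mod 13 is 11 (since 6·11 = 66 = 5·13 + 1), so t ≡ 11·3 = 33 ≡ 7 (mod 13).
    Then x = 11 + 45·7 = 326, valid modulo lcm(45, 13) = 585: x ≡ 326 (mod 585).
  Combine with x ≡ 5 (mod 7); new modulus lcm = 4095.
    Write x = 326 + 585·t and substitute into x ≡ 5 (mod 7): 585·t ≡ 5 − 326 = -321 (mod 7).
    Reduce coefficients mod 7: 4·t ≡ 1 (mod 7).
    The inverse of 4 mod 7 is 2 (since 4·2 = 8 = 1·7 + 1), so t ≡ 2·1 = 2 ≡ 2 (mod 7).
    Then x = 326 + 585·2 = 1496, valid modulo lcm(585, 7) = 4095: x ≡ 1496 (mod 4095).
  Combine with x ≡ 2 (mod 4); new modulus lcm = 16380.
    Write x = 1496 + 4095·t and substitute into x ≡ 2 (mod 4): 4095·t ≡ 2 − 1496 = -1494 (mod 4).
    Reduce coefficients mod 4: 3·t ≡ 2 (mod 4).
    The inverse of 3 mod 4 is 3 (since 3·3 = 9 = 2·4 + 1), so t ≡ 3·2 = 6 ≡ 2 (mod 4).
    Then x = 1496 + 4095·2 = 9686, valid modulo lcm(4095, 4) = 16380: x ≡ 9686 (mod 16380).
Verify against each original: 9686 mod 5 = 1, 9686 mod 9 = 2, 9686 mod 13 = 1, 9686 mod 7 = 5, 9686 mod 4 = 2.

x ≡ 9686 (mod 16380).


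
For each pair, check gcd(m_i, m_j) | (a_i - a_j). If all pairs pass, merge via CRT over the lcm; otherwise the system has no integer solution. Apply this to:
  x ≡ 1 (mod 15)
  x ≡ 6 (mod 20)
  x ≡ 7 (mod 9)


Moduli 15, 20, 9 are not pairwise coprime, so CRT works modulo lcm(m_i) when all pairwise compatibility conditions hold.
Pairwise compatibility: gcd(m_i, m_j) must divide a_i - a_j for every pair.
Merge one congruence at a time:
  Start: x ≡ 1 (mod 15).
  Combine with x ≡ 6 (mod 20): gcd(15, 20) = 5; 6 - 1 = 5, which IS divisible by 5, so compatible.
    Write x = 1 + 15·t and substitute into x ≡ 6 (mod 20): 15·t ≡ 6 − 1 = 5 (mod 20).
    Divide the congruence (and modulus) by g = 5: 3·t ≡ 1 (mod 4).
    The inverse of 3 mod 4 is 3 (since 3·3 = 9 = 2·4 + 1), so t ≡ 3·1 = 3 ≡ 3 (mod 4).
    Then x = 1 + 15·3 = 46, valid modulo lcm(15, 20) = 60: x ≡ 46 (mod 60).
  Combine with x ≡ 7 (mod 9): gcd(60, 9) = 3; 7 - 46 = -39, which IS divisible by 3, so compatible.
    Write x = 46 + 60·t and substitute into x ≡ 7 (mod 9): 60·t ≡ 7 − 46 = -39 (mod 9).
    Divide the congruence (and modulus) by g = 3: 20·t ≡ -13 (mod 3).
    Reduce coefficients mod 3: 2·t ≡ 2 (mod 3).
    The inverse of 2 mod 3 is 2 (since 2·2 = 4 = 1·3 + 1), so t ≡ 2·2 = 4 ≡ 1 (mod 3).
    Then x = 46 + 60·1 = 106, valid modulo lcm(60, 9) = 180: x ≡ 106 (mod 180).
Verify: 106 mod 15 = 1, 106 mod 20 = 6, 106 mod 9 = 7.

x ≡ 106 (mod 180).


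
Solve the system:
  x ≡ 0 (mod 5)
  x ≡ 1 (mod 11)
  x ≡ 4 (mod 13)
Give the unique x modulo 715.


Moduli 5, 11, 13 are pairwise coprime; by CRT there is a unique solution modulo M = 5 · 11 · 13 = 715.
Solve pairwise, accumulating the modulus:
  Start with x ≡ 0 (mod 5).
  Combine with x ≡ 1 (mod 11): since gcd(5, 11) = 1, we get a unique residue mod 55.
    Write x = 0 + 5·t and substitute into x ≡ 1 (mod 11): 5·t ≡ 1 − 0 = 1 (mod 11).
    The inverse of 5 mod 11 is 9 (since 5·9 = 45 = 4·11 + 1), so t ≡ 9·1 = 9 ≡ 9 (mod 11).
    Then x = 0 + 5·9 = 45, valid modulo lcm(5, 11) = 55: x ≡ 45 (mod 55).
  Combine with x ≡ 4 (mod 13): since gcd(55, 13) = 1, we get a unique residue mod 715.
    Write x = 45 + 55·t and substitute into x ≡ 4 (mod 13): 55·t ≡ 4 − 45 = -41 (mod 13).
    Reduce coefficients mod 13: 3·t ≡ 11 (mod 13).
    The inverse of 3 mod 13 is 9 (since 3·9 = 27 = 2·13 + 1), so t ≡ 9·11 = 99 ≡ 8 (mod 13).
    Then x = 45 + 55·8 = 485, valid modulo lcm(55, 13) = 715: x ≡ 485 (mod 715).
Verify: 485 mod 5 = 0 ✓, 485 mod 11 = 1 ✓, 485 mod 13 = 4 ✓.

x ≡ 485 (mod 715).


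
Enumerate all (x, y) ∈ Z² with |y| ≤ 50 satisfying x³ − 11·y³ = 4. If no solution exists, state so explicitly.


The equation is x³ - 11y³ = 4. For fixed y, x³ = 11·y³ + 4, so a solution requires the RHS to be a perfect cube.
Strategy: iterate y from -50 to 50, compute RHS = 11·y³ + 4, and check whether it is a (positive or negative) perfect cube.
Check small values of y:
  y = 0: RHS = 4 is not a perfect cube.
  y = 1: RHS = 15 is not a perfect cube.
  y = -1: RHS = -7 is not a perfect cube.
  y = 2: RHS = 92 is not a perfect cube.
  y = -2: RHS = -84 is not a perfect cube.
  y = 3: RHS = 301 is not a perfect cube.
  y = -3: RHS = -293 is not a perfect cube.
Continuing the search up to |y| = 50 finds no solutions either.
No (x, y) in the scanned range satisfies the equation.

No integer solutions with |y| ≤ 50.


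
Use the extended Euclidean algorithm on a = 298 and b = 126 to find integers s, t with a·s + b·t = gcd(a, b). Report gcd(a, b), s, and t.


Euclidean algorithm on (298, 126) — divide until remainder is 0:
  298 = 2 · 126 + 46
  126 = 2 · 46 + 34
  46 = 1 · 34 + 12
  34 = 2 · 12 + 10
  12 = 1 · 10 + 2
  10 = 5 · 2 + 0
gcd(298, 126) = 2.
Track Bezout coefficients alongside the remainders: start with r₀ = 298 = a·1 + b·0 (s = 1, t = 0) and r₁ = 126 = a·0 + b·1 (s = 0, t = 1); each new remainder r_{k+1} = r_{k-1} − q_k·r_k inherits s_{k+1} = s_{k-1} − q_k·s_k, t_{k+1} = t_{k-1} − q_k·t_k, so r_k = a·s_k + b·t_k at every step:
  q = 2: r = 46, s = 1 − 2·0 = 1, t = 0 − 2·1 = -2  (check: 298·1 + 126·(-2) = 46)
  q = 2: r = 34, s = 0 − 2·1 = -2, t = 1 − 2·(-2) = 5  (check: 298·(-2) + 126·5 = 34)
  q = 1: r = 12, s = 1 − 1·(-2) = 3, t = -2 − 1·5 = -7  (check: 298·3 + 126·(-7) = 12)
  q = 2: r = 10, s = -2 − 2·3 = -8, t = 5 − 2·(-7) = 19  (check: 298·(-8) + 126·19 = 10)
  q = 1: r = 2, s = 3 − 1·(-8) = 11, t = -7 − 1·19 = -26  (check: 298·11 + 126·(-26) = 2)
The row with r = 2 (the gcd) gives the Bezout coefficients s = 11, t = -26.
Result: 298 · (11) + 126 · (-26) = 2.

gcd(298, 126) = 2; s = 11, t = -26 (check: 298·11 + 126·(-26) = 2).
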